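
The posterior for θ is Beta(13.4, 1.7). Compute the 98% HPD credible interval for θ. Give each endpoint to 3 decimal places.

[0.680, 1.000]

The posterior is unimodal and skewed, so the HPD interval has equal density at both endpoints and is the shortest 98% interval.
Solving f(0.680) = f(1.000) with F(1.000) − F(0.680) = 0.98 gives [0.680, 1.000].
For comparison, the equal-tailed interval is [0.643, 0.994]; the HPD is narrower and shifted toward the mode.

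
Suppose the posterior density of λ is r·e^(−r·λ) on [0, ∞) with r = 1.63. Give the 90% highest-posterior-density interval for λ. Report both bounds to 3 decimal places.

The exponential density is strictly decreasing on [0, ∞), so the HPD interval is anchored at 0: [0, q] with P(λ ≤ q) = 0.90.
q = −ln(1 − 0.90) / 1.63 = 2.3026 / 1.63 = 1.413.

[0.000, 1.413]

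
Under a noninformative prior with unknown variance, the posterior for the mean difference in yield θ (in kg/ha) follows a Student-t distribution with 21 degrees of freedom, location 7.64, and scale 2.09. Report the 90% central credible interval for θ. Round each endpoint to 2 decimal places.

[4.04, 11.24]

The t_21 distribution is symmetric; the 90% interval is 7.64 ± t·2.09 with t_{0.95,21} = 1.721.
Half-width: 1.721 × 2.09 = 3.60.
7.64 − 3.60 = 4.04; 7.64 + 3.60 = 11.24.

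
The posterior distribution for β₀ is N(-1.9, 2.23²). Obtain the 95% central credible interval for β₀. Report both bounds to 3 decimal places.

The posterior is symmetric, so the 95% equal-tailed interval is β₀ = -1.9 ± z·2.23 with z = 1.960.
Half-width: 1.960 × 2.23 = 4.371.
-1.9 − 4.371 = -6.271; -1.9 + 4.371 = 2.471.

[-6.271, 2.471]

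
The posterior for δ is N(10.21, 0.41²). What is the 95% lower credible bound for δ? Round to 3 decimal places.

9.536

Need L with P(δ ≥ L) = 0.95: L = 10.21 − z_{0.05}·0.41.
z = 1.645; L = 10.21 − 1.645 × 0.41 = 9.536.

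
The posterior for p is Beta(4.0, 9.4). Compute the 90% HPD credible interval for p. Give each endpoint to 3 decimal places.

The posterior is unimodal and skewed, so the HPD interval has equal density at both endpoints and is the shortest 90% interval.
Solving f(0.100) = f(0.489) with F(0.489) − F(0.100) = 0.90 gives [0.100, 0.489].
For comparison, the equal-tailed interval is [0.119, 0.514]; the HPD is narrower and shifted toward the mode.

[0.100, 0.489]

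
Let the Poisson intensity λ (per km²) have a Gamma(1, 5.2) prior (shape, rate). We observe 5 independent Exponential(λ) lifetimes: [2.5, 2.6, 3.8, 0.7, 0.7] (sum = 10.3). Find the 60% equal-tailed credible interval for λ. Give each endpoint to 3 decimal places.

Posterior: Gamma(1+5, 5.2+10.3) = Gamma(6, 15.5) (shape, rate).
Equal-tailed 60% interval: Gamma(6, 15.5) quantiles at 0.2 and 0.8.
Posterior mean ≈ 0.387, SD ≈ 0.158; a Normal approximation gives roughly [0.254, 0.520].
Exact: lower = 0.252; upper = 0.510.

[0.252, 0.510]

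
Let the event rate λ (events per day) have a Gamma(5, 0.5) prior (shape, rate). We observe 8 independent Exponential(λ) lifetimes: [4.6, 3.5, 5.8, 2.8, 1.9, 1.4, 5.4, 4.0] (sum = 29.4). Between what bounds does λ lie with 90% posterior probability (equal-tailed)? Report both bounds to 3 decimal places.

[0.257, 0.650]

Posterior: Gamma(5+8, 0.5+29.4) = Gamma(13, 29.9) (shape, rate).
Equal-tailed 90% interval: Gamma(13, 29.9) quantiles at 0.05 and 0.95.
Posterior mean ≈ 0.435, SD ≈ 0.121; a Normal approximation gives roughly [0.236, 0.633].
Exact: lower = 0.257; upper = 0.650.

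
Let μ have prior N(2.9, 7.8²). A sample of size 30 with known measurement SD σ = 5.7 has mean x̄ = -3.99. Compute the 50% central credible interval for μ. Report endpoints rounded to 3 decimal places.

Posterior precision = 1/7.8² + 30/5.7² = 0.0164 + 0.9234 = 0.9398, so posterior SD = 1.0315.
Posterior mean = (2.9/7.8² + 30·-3.99/5.7²) / 0.9398 = -3.8695.
Interval: -3.8695 ± 0.674 × 1.0315 → [-4.565, -3.174].

[-4.565, -3.174]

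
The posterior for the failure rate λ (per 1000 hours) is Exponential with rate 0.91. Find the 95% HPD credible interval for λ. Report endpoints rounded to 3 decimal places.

The exponential density is strictly decreasing on [0, ∞), so the HPD interval is anchored at 0: [0, q] with P(λ ≤ q) = 0.95.
q = −ln(1 − 0.95) / 0.91 = 2.9957 / 0.91 = 3.292.

[0.000, 3.292]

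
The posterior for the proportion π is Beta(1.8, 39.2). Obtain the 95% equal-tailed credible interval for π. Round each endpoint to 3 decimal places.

[0.005, 0.124]

Posterior: Beta(1.8, 39.2).
Equal-tailed 95% interval: the 0.025 and 0.975 quantiles of Beta(1.8, 39.2).
Posterior mean ≈ 0.044, SD ≈ 0.032; a Normal approximation gives roughly [-0.018, 0.106].
Exact: F⁻¹(0.025) = 0.005; F⁻¹(0.975) = 0.124.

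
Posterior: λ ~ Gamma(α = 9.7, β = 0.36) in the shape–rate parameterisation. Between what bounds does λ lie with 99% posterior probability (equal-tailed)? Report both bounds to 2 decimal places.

Posterior: Gamma(shape 9.7, rate 0.36).
Equal-tailed 99% interval: Gamma(9.7, 0.36) quantiles at 0.005 and 0.995.
Posterior mean ≈ 26.94, SD ≈ 8.65; a Normal approximation gives roughly [4.66, 49.23].
Exact: lower = 9.83; upper = 54.37.

[9.83, 54.37]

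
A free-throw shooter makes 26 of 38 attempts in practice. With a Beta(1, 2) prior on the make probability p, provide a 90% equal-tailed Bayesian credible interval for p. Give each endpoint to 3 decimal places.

Posterior: Beta(1+26, 2+12) = Beta(27, 14).
Equal-tailed 90% interval: the 0.05 and 0.95 quantiles of Beta(27, 14).
Posterior mean ≈ 0.659, SD ≈ 0.073; a Normal approximation gives roughly [0.538, 0.779].
Exact: F⁻¹(0.05) = 0.534; F⁻¹(0.95) = 0.774.

[0.534, 0.774]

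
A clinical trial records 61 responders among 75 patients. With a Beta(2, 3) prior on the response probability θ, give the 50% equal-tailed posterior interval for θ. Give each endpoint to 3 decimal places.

[0.758, 0.820]

Posterior: Beta(2+61, 3+14) = Beta(63, 17).
Equal-tailed 50% interval: the 0.25 and 0.75 quantiles of Beta(63, 17).
Posterior mean ≈ 0.787, SD ≈ 0.045; a Normal approximation gives roughly [0.757, 0.818].
Exact: F⁻¹(0.25) = 0.758; F⁻¹(0.75) = 0.820.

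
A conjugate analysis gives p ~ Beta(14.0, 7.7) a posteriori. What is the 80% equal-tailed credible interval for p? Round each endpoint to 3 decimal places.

Posterior: Beta(14.0, 7.7).
Equal-tailed 80% interval: the 0.1 and 0.9 quantiles of Beta(14.0, 7.7).
Posterior mean ≈ 0.645, SD ≈ 0.100; a Normal approximation gives roughly [0.516, 0.774].
Exact: F⁻¹(0.1) = 0.512; F⁻¹(0.9) = 0.772.

[0.512, 0.772]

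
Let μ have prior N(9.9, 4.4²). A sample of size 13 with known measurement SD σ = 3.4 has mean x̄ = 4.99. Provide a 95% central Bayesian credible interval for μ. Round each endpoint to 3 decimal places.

[3.398, 7.013]

Posterior precision = 1/4.4² + 13/3.4² = 0.0517 + 1.1246 = 1.1762, so posterior SD = 0.9221.
Posterior mean = (9.9/4.4² + 13·4.99/3.4²) / 1.1762 = 5.2056.
Interval: 5.2056 ± 1.960 × 0.9221 → [3.398, 7.013].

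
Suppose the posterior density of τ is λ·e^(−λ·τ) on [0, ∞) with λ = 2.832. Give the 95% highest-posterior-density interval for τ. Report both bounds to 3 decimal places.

[0.000, 1.058]

The exponential density is strictly decreasing on [0, ∞), so the HPD interval is anchored at 0: [0, q] with P(τ ≤ q) = 0.95.
q = −ln(1 − 0.95) / 2.832 = 2.9957 / 2.832 = 1.058.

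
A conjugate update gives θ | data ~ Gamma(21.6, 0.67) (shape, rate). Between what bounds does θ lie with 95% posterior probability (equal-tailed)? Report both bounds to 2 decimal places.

Posterior: Gamma(shape 21.6, rate 0.67).
Equal-tailed 95% interval: Gamma(21.6, 0.67) quantiles at 0.025 and 0.975.
Posterior mean ≈ 32.24, SD ≈ 6.94; a Normal approximation gives roughly [18.64, 45.83].
Exact: lower = 20.11; upper = 47.19.

[20.11, 47.19]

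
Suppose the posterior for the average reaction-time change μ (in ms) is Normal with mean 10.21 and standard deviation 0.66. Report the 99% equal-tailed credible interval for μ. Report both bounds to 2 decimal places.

[8.51, 11.91]

The posterior is symmetric, so the 99% equal-tailed interval is μ = 10.21 ± z·0.66 with z = 2.576.
Half-width: 2.576 × 0.66 = 1.70.
10.21 − 1.70 = 8.51; 10.21 + 1.70 = 11.91.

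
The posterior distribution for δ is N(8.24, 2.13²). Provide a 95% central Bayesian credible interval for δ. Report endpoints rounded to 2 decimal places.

[4.07, 12.41]

The posterior is symmetric, so the 95% equal-tailed interval is δ = 8.24 ± z·2.13 with z = 1.960.
Half-width: 1.960 × 2.13 = 4.17.
8.24 − 4.17 = 4.07; 8.24 + 4.17 = 12.41.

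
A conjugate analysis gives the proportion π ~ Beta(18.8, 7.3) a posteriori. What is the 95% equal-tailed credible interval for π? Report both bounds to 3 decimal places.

[0.537, 0.871]

Posterior: Beta(18.8, 7.3).
Equal-tailed 95% interval: the 0.025 and 0.975 quantiles of Beta(18.8, 7.3).
Posterior mean ≈ 0.720, SD ≈ 0.086; a Normal approximation gives roughly [0.551, 0.889].
Exact: F⁻¹(0.025) = 0.537; F⁻¹(0.975) = 0.871.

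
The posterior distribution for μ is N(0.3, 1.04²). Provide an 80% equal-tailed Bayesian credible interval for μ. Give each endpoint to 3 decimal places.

The posterior is symmetric, so the 80% equal-tailed interval is μ = 0.3 ± z·1.04 with z = 1.282.
Half-width: 1.282 × 1.04 = 1.333.
0.3 − 1.333 = -1.033; 0.3 + 1.333 = 1.633.

[-1.033, 1.633]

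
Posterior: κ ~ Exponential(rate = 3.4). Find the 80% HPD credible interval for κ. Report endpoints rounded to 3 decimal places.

[0.000, 0.473]

The exponential density is strictly decreasing on [0, ∞), so the HPD interval is anchored at 0: [0, q] with P(κ ≤ q) = 0.80.
q = −ln(1 − 0.80) / 3.4 = 1.6094 / 3.4 = 0.473.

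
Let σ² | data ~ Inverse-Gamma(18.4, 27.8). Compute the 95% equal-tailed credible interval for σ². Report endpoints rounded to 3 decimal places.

[1.003, 2.533]

Inverse-Gamma(18.4, 27.8) quantiles: F⁻¹(0.025) and F⁻¹(0.975).
Equivalently, 1/σ² ~ Gamma(18.4, rate = 27.8); invert its 0.975 and 0.025 quantiles.
Posterior mean ≈ 1.598, SD ≈ 0.395; a Normal approximation gives roughly [0.824, 2.371].
Exact: lower = 1.003; upper = 2.533.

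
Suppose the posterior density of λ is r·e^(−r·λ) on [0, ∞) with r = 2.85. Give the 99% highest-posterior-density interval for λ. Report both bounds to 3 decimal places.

The exponential density is strictly decreasing on [0, ∞), so the HPD interval is anchored at 0: [0, q] with P(λ ≤ q) = 0.99.
q = −ln(1 − 0.99) / 2.85 = 4.6052 / 2.85 = 1.616.

[0.000, 1.616]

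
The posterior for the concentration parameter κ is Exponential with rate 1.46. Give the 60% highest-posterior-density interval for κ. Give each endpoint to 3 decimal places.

[0.000, 0.628]

The exponential density is strictly decreasing on [0, ∞), so the HPD interval is anchored at 0: [0, q] with P(κ ≤ q) = 0.60.
q = −ln(1 − 0.60) / 1.46 = 0.9163 / 1.46 = 0.628.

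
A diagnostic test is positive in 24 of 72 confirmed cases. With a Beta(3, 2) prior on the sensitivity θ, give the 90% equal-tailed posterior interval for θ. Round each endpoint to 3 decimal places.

[0.264, 0.442]

Posterior: Beta(3+24, 2+48) = Beta(27, 50).
Equal-tailed 90% interval: the 0.05 and 0.95 quantiles of Beta(27, 50).
Posterior mean ≈ 0.351, SD ≈ 0.054; a Normal approximation gives roughly [0.262, 0.440].
Exact: F⁻¹(0.05) = 0.264; F⁻¹(0.95) = 0.442.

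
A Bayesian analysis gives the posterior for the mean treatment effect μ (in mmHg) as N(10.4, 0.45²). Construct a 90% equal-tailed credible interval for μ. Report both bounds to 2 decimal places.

[9.66, 11.14]

The posterior is symmetric, so the 90% equal-tailed interval is μ = 10.4 ± z·0.45 with z = 1.645.
Half-width: 1.645 × 0.45 = 0.74.
10.4 − 0.74 = 9.66; 10.4 + 0.74 = 11.14.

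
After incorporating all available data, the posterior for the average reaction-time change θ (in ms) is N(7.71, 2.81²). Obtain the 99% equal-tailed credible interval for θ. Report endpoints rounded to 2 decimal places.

[0.47, 14.95]

The posterior is symmetric, so the 99% equal-tailed interval is θ = 7.71 ± z·2.81 with z = 2.576.
Half-width: 2.576 × 2.81 = 7.24.
7.71 − 7.24 = 0.47; 7.71 + 7.24 = 14.95.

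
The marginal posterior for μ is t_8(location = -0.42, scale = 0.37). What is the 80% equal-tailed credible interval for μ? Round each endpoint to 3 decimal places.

The t_8 distribution is symmetric; the 80% interval is -0.42 ± t·0.37 with t_{0.9,8} = 1.397.
Half-width: 1.397 × 0.37 = 0.517.
-0.42 − 0.517 = -0.937; -0.42 + 0.517 = 0.097.

[-0.937, 0.097]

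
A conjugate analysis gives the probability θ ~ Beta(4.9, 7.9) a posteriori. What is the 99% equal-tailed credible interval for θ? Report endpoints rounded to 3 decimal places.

Posterior: Beta(4.9, 7.9).
Equal-tailed 99% interval: the 0.005 and 0.995 quantiles of Beta(4.9, 7.9).
Posterior mean ≈ 0.383, SD ≈ 0.131; a Normal approximation gives roughly [0.046, 0.720].
Exact: F⁻¹(0.005) = 0.101; F⁻¹(0.995) = 0.728.

[0.101, 0.728]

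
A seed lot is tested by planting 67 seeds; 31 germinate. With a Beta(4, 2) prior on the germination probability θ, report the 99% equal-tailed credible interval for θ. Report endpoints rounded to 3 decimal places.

Posterior: Beta(4+31, 2+36) = Beta(35, 38).
Equal-tailed 99% interval: the 0.005 and 0.995 quantiles of Beta(35, 38).
Posterior mean ≈ 0.479, SD ≈ 0.058; a Normal approximation gives roughly [0.330, 0.629].
Exact: F⁻¹(0.005) = 0.333; F⁻¹(0.995) = 0.628.

[0.333, 0.628]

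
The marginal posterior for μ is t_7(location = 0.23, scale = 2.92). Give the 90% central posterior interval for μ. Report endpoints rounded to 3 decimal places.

The t_7 distribution is symmetric; the 90% interval is 0.23 ± t·2.92 with t_{0.95,7} = 1.895.
Half-width: 1.895 × 2.92 = 5.532.
0.23 − 5.532 = -5.302; 0.23 + 5.532 = 5.762.

[-5.302, 5.762]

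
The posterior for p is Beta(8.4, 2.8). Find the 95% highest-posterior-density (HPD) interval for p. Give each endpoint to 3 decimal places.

[0.509, 0.964]

The posterior is unimodal and skewed, so the HPD interval has equal density at both endpoints and is the shortest 95% interval.
Solving f(0.509) = f(0.964) with F(0.964) − F(0.509) = 0.95 gives [0.509, 0.964].
For comparison, the equal-tailed interval is [0.473, 0.944]; the HPD is narrower and shifted toward the mode.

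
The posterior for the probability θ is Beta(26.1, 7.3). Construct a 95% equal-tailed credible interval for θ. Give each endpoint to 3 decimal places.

[0.629, 0.902]

Posterior: Beta(26.1, 7.3).
Equal-tailed 95% interval: the 0.025 and 0.975 quantiles of Beta(26.1, 7.3).
Posterior mean ≈ 0.781, SD ≈ 0.070; a Normal approximation gives roughly [0.643, 0.920].
Exact: F⁻¹(0.025) = 0.629; F⁻¹(0.975) = 0.902.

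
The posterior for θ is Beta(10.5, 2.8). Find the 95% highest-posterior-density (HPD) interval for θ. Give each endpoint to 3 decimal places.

The posterior is unimodal and skewed, so the HPD interval has equal density at both endpoints and is the shortest 95% interval.
Solving f(0.579) = f(0.973) with F(0.973) − F(0.579) = 0.95 gives [0.579, 0.973].
For comparison, the equal-tailed interval is [0.544, 0.954]; the HPD is narrower and shifted toward the mode.

[0.579, 0.973]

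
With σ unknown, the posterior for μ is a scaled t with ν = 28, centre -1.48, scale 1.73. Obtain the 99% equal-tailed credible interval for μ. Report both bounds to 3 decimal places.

[-6.260, 3.300]

The t_28 distribution is symmetric; the 99% interval is -1.48 ± t·1.73 with t_{0.995,28} = 2.763.
Half-width: 2.763 × 1.73 = 4.780.
-1.48 − 4.780 = -6.260; -1.48 + 4.780 = 3.300.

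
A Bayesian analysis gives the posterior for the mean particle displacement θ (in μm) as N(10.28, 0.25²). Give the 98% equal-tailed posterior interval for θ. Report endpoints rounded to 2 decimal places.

The posterior is symmetric, so the 98% equal-tailed interval is θ = 10.28 ± z·0.25 with z = 2.326.
Half-width: 2.326 × 0.25 = 0.58.
10.28 − 0.58 = 9.70; 10.28 + 0.58 = 10.86.

[9.70, 10.86]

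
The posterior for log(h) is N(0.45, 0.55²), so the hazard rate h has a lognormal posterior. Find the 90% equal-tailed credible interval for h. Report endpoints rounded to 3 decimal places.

[0.635, 3.875]

On the log scale the 90% interval is 0.45 ± 1.645 × 0.55 = [-0.4547, 1.3547].
Exponentiate: [e^-0.4547, e^1.3547] = [0.635, 3.875].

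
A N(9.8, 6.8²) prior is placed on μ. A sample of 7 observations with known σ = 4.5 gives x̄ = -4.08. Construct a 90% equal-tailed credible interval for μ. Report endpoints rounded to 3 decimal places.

Posterior precision = 1/6.8² + 7/4.5² = 0.0216 + 0.3457 = 0.3673, so posterior SD = 1.6500.
Posterior mean = (9.8/6.8² + 7·-4.08/4.5²) / 0.3673 = -3.2628.
Interval: -3.2628 ± 1.645 × 1.6500 → [-5.977, -0.549].

[-5.977, -0.549]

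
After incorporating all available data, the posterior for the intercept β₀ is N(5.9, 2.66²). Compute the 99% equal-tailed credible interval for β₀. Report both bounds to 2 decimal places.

The posterior is symmetric, so the 99% equal-tailed interval is β₀ = 5.9 ± z·2.66 with z = 2.576.
Half-width: 2.576 × 2.66 = 6.85.
5.9 − 6.85 = -0.95; 5.9 + 6.85 = 12.75.

[-0.95, 12.75]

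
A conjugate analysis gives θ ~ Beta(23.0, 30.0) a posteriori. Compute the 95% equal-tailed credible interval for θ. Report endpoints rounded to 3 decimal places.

Posterior: Beta(23.0, 30.0).
Equal-tailed 95% interval: the 0.025 and 0.975 quantiles of Beta(23.0, 30.0).
Posterior mean ≈ 0.434, SD ≈ 0.067; a Normal approximation gives roughly [0.302, 0.566].
Exact: F⁻¹(0.025) = 0.305; F⁻¹(0.975) = 0.568.

[0.305, 0.568]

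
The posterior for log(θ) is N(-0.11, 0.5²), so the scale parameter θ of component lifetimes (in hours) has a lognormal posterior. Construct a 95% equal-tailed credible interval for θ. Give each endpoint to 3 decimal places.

[0.336, 2.387]

On the log scale the 95% interval is -0.11 ± 1.960 × 0.5 = [-1.0900, 0.8700].
Exponentiate: [e^-1.0900, e^0.8700] = [0.336, 2.387].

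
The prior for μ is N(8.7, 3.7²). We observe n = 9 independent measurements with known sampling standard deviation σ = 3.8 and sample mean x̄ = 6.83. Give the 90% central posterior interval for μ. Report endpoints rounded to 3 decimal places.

Posterior precision = 1/3.7² + 9/3.8² = 0.0730 + 0.6233 = 0.6963, so posterior SD = 1.1984.
Posterior mean = (8.7/3.7² + 9·6.83/3.8²) / 0.6963 = 7.0262.
Interval: 7.0262 ± 1.645 × 1.1984 → [5.055, 8.997].

[5.055, 8.997]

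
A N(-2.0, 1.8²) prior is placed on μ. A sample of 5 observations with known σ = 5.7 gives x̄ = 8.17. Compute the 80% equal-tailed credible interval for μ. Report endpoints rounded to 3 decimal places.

Posterior precision = 1/1.8² + 5/5.7² = 0.3086 + 0.1539 = 0.4625, so posterior SD = 1.4704.
Posterior mean = (-2.0/1.8² + 5·8.17/5.7²) / 0.4625 = 1.3837.
Interval: 1.3837 ± 1.282 × 1.4704 → [-0.501, 3.268].

[-0.501, 3.268]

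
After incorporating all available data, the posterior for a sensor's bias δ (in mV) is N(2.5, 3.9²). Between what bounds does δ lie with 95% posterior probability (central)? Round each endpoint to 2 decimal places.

The posterior is symmetric, so the 95% equal-tailed interval is δ = 2.5 ± z·3.9 with z = 1.960.
Half-width: 1.960 × 3.9 = 7.64.
2.5 − 7.64 = -5.14; 2.5 + 7.64 = 10.14.

[-5.14, 10.14]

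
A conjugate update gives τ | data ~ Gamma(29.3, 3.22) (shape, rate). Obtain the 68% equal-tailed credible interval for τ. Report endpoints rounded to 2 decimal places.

Posterior: Gamma(shape 29.3, rate 3.22).
Equal-tailed 68% interval: Gamma(29.3, 3.22) quantiles at 0.16 and 0.84.
Posterior mean ≈ 9.10, SD ≈ 1.68; a Normal approximation gives roughly [7.43, 10.77].
Exact: lower = 7.44; upper = 10.76.

[7.44, 10.76]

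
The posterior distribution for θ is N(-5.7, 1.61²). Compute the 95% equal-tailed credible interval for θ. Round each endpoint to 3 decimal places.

[-8.856, -2.544]

The posterior is symmetric, so the 95% equal-tailed interval is θ = -5.7 ± z·1.61 with z = 1.960.
Half-width: 1.960 × 1.61 = 3.156.
-5.7 − 3.156 = -8.856; -5.7 + 3.156 = -2.544.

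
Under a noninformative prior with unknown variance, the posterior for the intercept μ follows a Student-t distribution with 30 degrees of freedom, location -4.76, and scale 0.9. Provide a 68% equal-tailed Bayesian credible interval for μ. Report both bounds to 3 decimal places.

[-5.670, -3.850]

The t_30 distribution is symmetric; the 68% interval is -4.76 ± t·0.9 with t_{0.84,30} = 1.011.
Half-width: 1.011 × 0.9 = 0.910.
-4.76 − 0.910 = -5.670; -4.76 + 0.910 = -3.850.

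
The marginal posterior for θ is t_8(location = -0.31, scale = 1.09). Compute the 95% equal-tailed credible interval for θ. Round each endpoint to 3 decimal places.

[-2.824, 2.204]

The t_8 distribution is symmetric; the 95% interval is -0.31 ± t·1.09 with t_{0.975,8} = 2.306.
Half-width: 2.306 × 1.09 = 2.514.
-0.31 − 2.514 = -2.824; -0.31 + 2.514 = 2.204.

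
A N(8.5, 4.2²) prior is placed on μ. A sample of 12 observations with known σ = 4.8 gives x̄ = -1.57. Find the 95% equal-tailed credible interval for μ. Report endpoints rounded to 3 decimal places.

[-3.161, 1.998]

Posterior precision = 1/4.2² + 12/4.8² = 0.0567 + 0.5208 = 0.5775, so posterior SD = 1.3159.
Posterior mean = (8.5/4.2² + 12·-1.57/4.8²) / 0.5775 = -0.5815.
Interval: -0.5815 ± 1.960 × 1.3159 → [-3.161, 1.998].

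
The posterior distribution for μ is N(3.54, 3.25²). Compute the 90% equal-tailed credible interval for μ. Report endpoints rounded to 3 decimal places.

[-1.806, 8.886]

The posterior is symmetric, so the 90% equal-tailed interval is μ = 3.54 ± z·3.25 with z = 1.645.
Half-width: 1.645 × 3.25 = 5.346.
3.54 − 5.346 = -1.806; 3.54 + 5.346 = 8.886.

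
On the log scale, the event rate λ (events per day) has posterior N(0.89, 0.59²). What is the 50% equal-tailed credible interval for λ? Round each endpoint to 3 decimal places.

On the log scale the 50% interval is 0.89 ± 0.674 × 0.59 = [0.4921, 1.2879].
Exponentiate: [e^0.4921, e^1.2879] = [1.636, 3.625].

[1.636, 3.625]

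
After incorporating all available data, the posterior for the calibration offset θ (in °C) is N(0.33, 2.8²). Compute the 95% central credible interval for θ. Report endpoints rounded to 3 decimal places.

The posterior is symmetric, so the 95% equal-tailed interval is θ = 0.33 ± z·2.8 with z = 1.960.
Half-width: 1.960 × 2.8 = 5.488.
0.33 − 5.488 = -5.158; 0.33 + 5.488 = 5.818.

[-5.158, 5.818]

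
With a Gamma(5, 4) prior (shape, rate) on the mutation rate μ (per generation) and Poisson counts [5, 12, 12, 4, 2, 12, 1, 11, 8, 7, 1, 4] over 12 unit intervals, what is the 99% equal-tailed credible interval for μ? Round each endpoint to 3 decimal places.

Posterior: Gamma(5+79, 4+12) = Gamma(84, 16) (shape, rate).
Equal-tailed 99% interval: Gamma(84, 16) quantiles at 0.005 and 0.995.
Posterior mean ≈ 5.250, SD ≈ 0.573; a Normal approximation gives roughly [3.775, 6.725].
Exact: lower = 3.892; upper = 6.843.

[3.892, 6.843]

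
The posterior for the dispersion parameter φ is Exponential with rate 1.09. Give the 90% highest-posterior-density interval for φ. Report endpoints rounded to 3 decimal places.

[0.000, 2.112]

The exponential density is strictly decreasing on [0, ∞), so the HPD interval is anchored at 0: [0, q] with P(φ ≤ q) = 0.90.
q = −ln(1 − 0.90) / 1.09 = 2.3026 / 1.09 = 2.112.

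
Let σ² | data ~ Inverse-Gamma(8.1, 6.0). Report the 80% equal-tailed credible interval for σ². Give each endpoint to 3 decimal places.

[0.504, 1.268]

Inverse-Gamma(8.1, 6.0) quantiles: F⁻¹(0.1) and F⁻¹(0.9).
Equivalently, 1/σ² ~ Gamma(8.1, rate = 6.0); invert its 0.9 and 0.1 quantiles.
Posterior mean ≈ 0.845, SD ≈ 0.342; a Normal approximation gives roughly [0.407, 1.284].
Exact: lower = 0.504; upper = 1.268.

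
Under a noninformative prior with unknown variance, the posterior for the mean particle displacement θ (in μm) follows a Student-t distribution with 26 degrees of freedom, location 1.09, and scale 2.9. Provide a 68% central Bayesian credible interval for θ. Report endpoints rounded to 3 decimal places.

The t_26 distribution is symmetric; the 68% interval is 1.09 ± t·2.9 with t_{0.84,26} = 1.014.
Half-width: 1.014 × 2.9 = 2.940.
1.09 − 2.940 = -1.850; 1.09 + 2.940 = 4.030.

[-1.850, 4.030]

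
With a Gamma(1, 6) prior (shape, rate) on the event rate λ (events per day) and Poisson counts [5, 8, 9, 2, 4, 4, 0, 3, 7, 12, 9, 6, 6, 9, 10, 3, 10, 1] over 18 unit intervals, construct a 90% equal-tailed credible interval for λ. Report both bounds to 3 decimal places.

Posterior: Gamma(1+108, 6+18) = Gamma(109, 24) (shape, rate).
Equal-tailed 90% interval: Gamma(109, 24) quantiles at 0.05 and 0.95.
Posterior mean ≈ 4.542, SD ≈ 0.435; a Normal approximation gives roughly [3.826, 5.257].
Exact: lower = 3.851; upper = 5.280.

[3.851, 5.280]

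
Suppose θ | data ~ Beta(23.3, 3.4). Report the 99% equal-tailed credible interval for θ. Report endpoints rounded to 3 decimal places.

[0.665, 0.981]

Posterior: Beta(23.3, 3.4).
Equal-tailed 99% interval: the 0.005 and 0.995 quantiles of Beta(23.3, 3.4).
Posterior mean ≈ 0.873, SD ≈ 0.063; a Normal approximation gives roughly [0.710, 1.036].
Exact: F⁻¹(0.005) = 0.665; F⁻¹(0.995) = 0.981.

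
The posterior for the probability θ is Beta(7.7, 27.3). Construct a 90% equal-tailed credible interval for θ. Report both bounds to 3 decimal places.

Posterior: Beta(7.7, 27.3).
Equal-tailed 90% interval: the 0.05 and 0.95 quantiles of Beta(7.7, 27.3).
Posterior mean ≈ 0.220, SD ≈ 0.069; a Normal approximation gives roughly [0.106, 0.334].
Exact: F⁻¹(0.05) = 0.116; F⁻¹(0.95) = 0.342.

[0.116, 0.342]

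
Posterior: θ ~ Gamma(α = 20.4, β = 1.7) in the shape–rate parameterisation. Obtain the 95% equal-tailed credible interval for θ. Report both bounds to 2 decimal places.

[7.37, 17.74]

Posterior: Gamma(shape 20.4, rate 1.7).
Equal-tailed 95% interval: Gamma(20.4, 1.7) quantiles at 0.025 and 0.975.
Posterior mean ≈ 12.00, SD ≈ 2.66; a Normal approximation gives roughly [6.79, 17.21].
Exact: lower = 7.37; upper = 17.74.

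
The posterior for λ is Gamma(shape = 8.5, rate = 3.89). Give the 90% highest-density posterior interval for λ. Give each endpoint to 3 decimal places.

The posterior is unimodal and skewed, so the HPD interval has equal density at both endpoints and is the shortest 90% interval.
Solving f(0.981) = f(3.347) with F(3.347) − F(0.981) = 0.90 gives [0.981, 3.347].
For comparison, the equal-tailed interval is [1.115, 3.546]; the HPD is narrower and shifted toward the mode.

[0.981, 3.347]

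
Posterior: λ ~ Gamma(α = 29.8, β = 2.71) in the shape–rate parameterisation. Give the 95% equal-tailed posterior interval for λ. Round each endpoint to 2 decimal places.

[7.41, 15.28]

Posterior: Gamma(shape 29.8, rate 2.71).
Equal-tailed 95% interval: Gamma(29.8, 2.71) quantiles at 0.025 and 0.975.
Posterior mean ≈ 11.00, SD ≈ 2.01; a Normal approximation gives roughly [7.05, 14.94].
Exact: lower = 7.41; upper = 15.28.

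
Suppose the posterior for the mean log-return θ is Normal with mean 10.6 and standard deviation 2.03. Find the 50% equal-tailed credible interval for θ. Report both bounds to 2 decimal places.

The posterior is symmetric, so the 50% equal-tailed interval is θ = 10.6 ± z·2.03 with z = 0.674.
Half-width: 0.674 × 2.03 = 1.37.
10.6 − 1.37 = 9.23; 10.6 + 1.37 = 11.97.

[9.23, 11.97]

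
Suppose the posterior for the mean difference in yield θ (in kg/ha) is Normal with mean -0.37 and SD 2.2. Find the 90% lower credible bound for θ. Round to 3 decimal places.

Need L with P(θ ≥ L) = 0.90: L = -0.37 − z_{0.1}·2.2.
z = 1.282; L = -0.37 − 1.282 × 2.2 = -3.189.

-3.189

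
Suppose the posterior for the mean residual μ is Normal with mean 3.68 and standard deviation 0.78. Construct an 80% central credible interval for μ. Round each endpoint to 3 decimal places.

[2.680, 4.680]

The posterior is symmetric, so the 80% equal-tailed interval is μ = 3.68 ± z·0.78 with z = 1.282.
Half-width: 1.282 × 0.78 = 1.000.
3.68 − 1.000 = 2.680; 3.68 + 1.000 = 4.680.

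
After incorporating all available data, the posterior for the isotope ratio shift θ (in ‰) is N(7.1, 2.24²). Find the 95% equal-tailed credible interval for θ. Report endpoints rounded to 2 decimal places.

[2.71, 11.49]

The posterior is symmetric, so the 95% equal-tailed interval is θ = 7.1 ± z·2.24 with z = 1.960.
Half-width: 1.960 × 2.24 = 4.39.
7.1 − 4.39 = 2.71; 7.1 + 4.39 = 11.49.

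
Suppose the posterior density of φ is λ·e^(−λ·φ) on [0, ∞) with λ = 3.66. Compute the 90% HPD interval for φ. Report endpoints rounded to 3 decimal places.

[0.000, 0.629]

The exponential density is strictly decreasing on [0, ∞), so the HPD interval is anchored at 0: [0, q] with P(φ ≤ q) = 0.90.
q = −ln(1 − 0.90) / 3.66 = 2.3026 / 3.66 = 0.629.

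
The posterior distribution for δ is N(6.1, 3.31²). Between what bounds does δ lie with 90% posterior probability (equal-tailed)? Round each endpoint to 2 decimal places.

The posterior is symmetric, so the 90% equal-tailed interval is δ = 6.1 ± z·3.31 with z = 1.645.
Half-width: 1.645 × 3.31 = 5.44.
6.1 − 5.44 = 0.66; 6.1 + 5.44 = 11.54.

[0.66, 11.54]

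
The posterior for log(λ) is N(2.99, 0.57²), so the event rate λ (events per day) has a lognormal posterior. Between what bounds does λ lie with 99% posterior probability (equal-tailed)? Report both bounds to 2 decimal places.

On the log scale the 99% interval is 2.99 ± 2.576 × 0.57 = [1.5218, 4.4582].
Exponentiate: [e^1.5218, e^4.4582] = [4.58, 86.33].

[4.58, 86.33]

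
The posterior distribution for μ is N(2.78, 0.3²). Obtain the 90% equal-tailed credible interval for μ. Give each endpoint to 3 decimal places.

[2.287, 3.273]

The posterior is symmetric, so the 90% equal-tailed interval is μ = 2.78 ± z·0.3 with z = 1.645.
Half-width: 1.645 × 0.3 = 0.493.
2.78 − 0.493 = 2.287; 2.78 + 0.493 = 3.273.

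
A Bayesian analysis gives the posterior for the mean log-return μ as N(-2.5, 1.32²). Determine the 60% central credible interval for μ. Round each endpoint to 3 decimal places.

[-3.611, -1.389]

The posterior is symmetric, so the 60% equal-tailed interval is μ = -2.5 ± z·1.32 with z = 0.842.
Half-width: 0.842 × 1.32 = 1.111.
-2.5 − 1.111 = -3.611; -2.5 + 1.111 = -1.389.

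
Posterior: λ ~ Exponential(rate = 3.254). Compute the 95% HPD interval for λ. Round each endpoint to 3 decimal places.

[0.000, 0.921]

The exponential density is strictly decreasing on [0, ∞), so the HPD interval is anchored at 0: [0, q] with P(λ ≤ q) = 0.95.
q = −ln(1 − 0.95) / 3.254 = 2.9957 / 3.254 = 0.921.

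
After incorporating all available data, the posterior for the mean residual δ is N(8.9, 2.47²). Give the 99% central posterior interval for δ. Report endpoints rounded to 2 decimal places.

The posterior is symmetric, so the 99% equal-tailed interval is δ = 8.9 ± z·2.47 with z = 2.576.
Half-width: 2.576 × 2.47 = 6.36.
8.9 − 6.36 = 2.54; 8.9 + 6.36 = 15.26.

[2.54, 15.26]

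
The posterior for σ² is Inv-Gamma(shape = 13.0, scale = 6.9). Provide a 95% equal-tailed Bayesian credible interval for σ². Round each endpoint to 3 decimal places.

[0.329, 0.997]

Inverse-Gamma(13.0, 6.9) quantiles: F⁻¹(0.025) and F⁻¹(0.975).
Equivalently, 1/σ² ~ Gamma(13.0, rate = 6.9); invert its 0.975 and 0.025 quantiles.
Posterior mean ≈ 0.575, SD ≈ 0.173; a Normal approximation gives roughly [0.235, 0.915].
Exact: lower = 0.329; upper = 0.997.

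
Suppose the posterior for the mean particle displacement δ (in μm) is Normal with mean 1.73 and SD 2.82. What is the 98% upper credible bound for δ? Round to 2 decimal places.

Need U with P(δ ≤ U) = 0.98: U = 1.73 + z_{0.02}·2.82.
z = 2.054; U = 1.73 + 2.054 × 2.82 = 7.52.

7.52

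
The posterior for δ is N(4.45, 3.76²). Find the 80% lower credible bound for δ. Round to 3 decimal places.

Need L with P(δ ≥ L) = 0.80: L = 4.45 − z_{0.2}·3.76.
z = 0.842; L = 4.45 − 0.842 × 3.76 = 1.286.

1.286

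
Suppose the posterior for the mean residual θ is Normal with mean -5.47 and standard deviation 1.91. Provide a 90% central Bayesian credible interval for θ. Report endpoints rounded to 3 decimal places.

The posterior is symmetric, so the 90% equal-tailed interval is θ = -5.47 ± z·1.91 with z = 1.645.
Half-width: 1.645 × 1.91 = 3.142.
-5.47 − 3.142 = -8.612; -5.47 + 3.142 = -2.328.

[-8.612, -2.328]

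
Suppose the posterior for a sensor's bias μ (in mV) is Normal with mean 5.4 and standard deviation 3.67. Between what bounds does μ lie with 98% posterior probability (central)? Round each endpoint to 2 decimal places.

[-3.14, 13.94]

The posterior is symmetric, so the 98% equal-tailed interval is μ = 5.4 ± z·3.67 with z = 2.326.
Half-width: 2.326 × 3.67 = 8.54.
5.4 − 8.54 = -3.14; 5.4 + 8.54 = 13.94.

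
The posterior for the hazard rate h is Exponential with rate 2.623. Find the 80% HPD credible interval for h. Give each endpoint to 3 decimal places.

[0.000, 0.614]

The exponential density is strictly decreasing on [0, ∞), so the HPD interval is anchored at 0: [0, q] with P(h ≤ q) = 0.80.
q = −ln(1 − 0.80) / 2.623 = 1.6094 / 2.623 = 0.614.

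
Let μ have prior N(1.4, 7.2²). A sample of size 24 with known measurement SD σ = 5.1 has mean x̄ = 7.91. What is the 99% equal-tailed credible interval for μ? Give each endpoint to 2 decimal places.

Posterior precision = 1/7.2² + 24/5.1² = 0.0193 + 0.9227 = 0.9420, so posterior SD = 1.0303.
Posterior mean = (1.4/7.2² + 24·7.91/5.1²) / 0.9420 = 7.7767.
Interval: 7.7767 ± 2.576 × 1.0303 → [5.12, 10.43].

[5.12, 10.43]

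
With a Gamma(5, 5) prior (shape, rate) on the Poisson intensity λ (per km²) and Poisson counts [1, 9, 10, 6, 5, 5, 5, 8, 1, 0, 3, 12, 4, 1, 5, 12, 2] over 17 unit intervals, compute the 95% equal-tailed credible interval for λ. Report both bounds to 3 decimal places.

Posterior: Gamma(5+89, 5+17) = Gamma(94, 22) (shape, rate).
Equal-tailed 95% interval: Gamma(94, 22) quantiles at 0.025 and 0.975.
Posterior mean ≈ 4.273, SD ≈ 0.441; a Normal approximation gives roughly [3.409, 5.136].
Exact: lower = 3.453; upper = 5.179.

[3.453, 5.179]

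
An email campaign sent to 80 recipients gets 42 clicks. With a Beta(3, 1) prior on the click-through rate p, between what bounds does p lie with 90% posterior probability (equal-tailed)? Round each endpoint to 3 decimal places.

[0.446, 0.624]

Posterior: Beta(3+42, 1+38) = Beta(45, 39).
Equal-tailed 90% interval: the 0.05 and 0.95 quantiles of Beta(45, 39).
Posterior mean ≈ 0.536, SD ≈ 0.054; a Normal approximation gives roughly [0.447, 0.625].
Exact: F⁻¹(0.05) = 0.446; F⁻¹(0.95) = 0.624.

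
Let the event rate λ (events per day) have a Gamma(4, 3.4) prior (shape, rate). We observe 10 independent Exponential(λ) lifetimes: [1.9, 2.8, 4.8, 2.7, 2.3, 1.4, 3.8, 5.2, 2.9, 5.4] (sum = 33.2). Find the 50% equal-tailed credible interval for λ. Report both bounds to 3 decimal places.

Posterior: Gamma(4+10, 3.4+33.2) = Gamma(14, 36.6) (shape, rate).
Equal-tailed 50% interval: Gamma(14, 36.6) quantiles at 0.25 and 0.75.
Posterior mean ≈ 0.383, SD ≈ 0.102; a Normal approximation gives roughly [0.314, 0.451].
Exact: lower = 0.310; upper = 0.446.

[0.310, 0.446]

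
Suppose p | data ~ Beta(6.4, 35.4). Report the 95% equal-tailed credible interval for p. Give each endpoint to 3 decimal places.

[0.062, 0.275]

Posterior: Beta(6.4, 35.4).
Equal-tailed 95% interval: the 0.025 and 0.975 quantiles of Beta(6.4, 35.4).
Posterior mean ≈ 0.153, SD ≈ 0.055; a Normal approximation gives roughly [0.045, 0.261].
Exact: F⁻¹(0.025) = 0.062; F⁻¹(0.975) = 0.275.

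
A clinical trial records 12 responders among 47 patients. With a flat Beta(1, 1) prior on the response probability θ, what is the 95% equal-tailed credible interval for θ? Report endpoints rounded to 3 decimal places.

Posterior: Beta(1+12, 1+35) = Beta(13, 36).
Equal-tailed 95% interval: the 0.025 and 0.975 quantiles of Beta(13, 36).
Posterior mean ≈ 0.265, SD ≈ 0.062; a Normal approximation gives roughly [0.143, 0.388].
Exact: F⁻¹(0.025) = 0.153; F⁻¹(0.975) = 0.396.

[0.153, 0.396]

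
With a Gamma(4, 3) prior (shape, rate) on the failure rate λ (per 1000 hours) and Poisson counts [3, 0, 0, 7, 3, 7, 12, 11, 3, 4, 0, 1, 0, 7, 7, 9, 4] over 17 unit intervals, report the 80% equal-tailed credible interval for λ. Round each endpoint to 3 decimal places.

Posterior: Gamma(4+78, 3+17) = Gamma(82, 20) (shape, rate).
Equal-tailed 80% interval: Gamma(82, 20) quantiles at 0.1 and 0.9.
Posterior mean ≈ 4.100, SD ≈ 0.453; a Normal approximation gives roughly [3.520, 4.680].
Exact: lower = 3.532; upper = 4.690.

[3.532, 4.690]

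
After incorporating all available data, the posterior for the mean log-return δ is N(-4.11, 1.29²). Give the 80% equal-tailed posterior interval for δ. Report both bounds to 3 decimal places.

[-5.763, -2.457]

The posterior is symmetric, so the 80% equal-tailed interval is δ = -4.11 ± z·1.29 with z = 1.282.
Half-width: 1.282 × 1.29 = 1.653.
-4.11 − 1.653 = -5.763; -4.11 + 1.653 = -2.457.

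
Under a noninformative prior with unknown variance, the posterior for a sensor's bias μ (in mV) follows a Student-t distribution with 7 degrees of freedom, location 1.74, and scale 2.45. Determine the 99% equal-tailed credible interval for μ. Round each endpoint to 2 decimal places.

The t_7 distribution is symmetric; the 99% interval is 1.74 ± t·2.45 with t_{0.995,7} = 3.499.
Half-width: 3.499 × 2.45 = 8.57.
1.74 − 8.57 = -6.83; 1.74 + 8.57 = 10.31.

[-6.83, 10.31]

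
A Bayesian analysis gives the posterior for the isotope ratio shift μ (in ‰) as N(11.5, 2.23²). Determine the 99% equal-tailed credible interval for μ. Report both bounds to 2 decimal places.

[5.76, 17.24]

The posterior is symmetric, so the 99% equal-tailed interval is μ = 11.5 ± z·2.23 with z = 2.576.
Half-width: 2.576 × 2.23 = 5.74.
11.5 − 5.74 = 5.76; 11.5 + 5.74 = 17.24.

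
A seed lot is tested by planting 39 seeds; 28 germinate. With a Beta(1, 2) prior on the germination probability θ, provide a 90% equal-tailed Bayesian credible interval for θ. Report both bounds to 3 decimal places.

[0.569, 0.801]

Posterior: Beta(1+28, 2+11) = Beta(29, 13).
Equal-tailed 90% interval: the 0.05 and 0.95 quantiles of Beta(29, 13).
Posterior mean ≈ 0.690, SD ≈ 0.070; a Normal approximation gives roughly [0.575, 0.806].
Exact: F⁻¹(0.05) = 0.569; F⁻¹(0.95) = 0.801.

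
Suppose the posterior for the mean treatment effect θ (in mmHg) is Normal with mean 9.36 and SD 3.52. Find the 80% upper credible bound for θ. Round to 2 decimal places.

Need U with P(θ ≤ U) = 0.80: U = 9.36 + z_{0.2}·3.52.
z = 0.842; U = 9.36 + 0.842 × 3.52 = 12.32.

12.32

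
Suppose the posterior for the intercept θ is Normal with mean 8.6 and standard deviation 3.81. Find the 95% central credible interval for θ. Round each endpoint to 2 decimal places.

[1.13, 16.07]

The posterior is symmetric, so the 95% equal-tailed interval is θ = 8.6 ± z·3.81 with z = 1.960.
Half-width: 1.960 × 3.81 = 7.47.
8.6 − 7.47 = 1.13; 8.6 + 7.47 = 16.07.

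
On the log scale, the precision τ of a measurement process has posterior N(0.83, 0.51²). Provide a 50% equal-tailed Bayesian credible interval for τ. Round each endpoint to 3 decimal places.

[1.626, 3.235]

On the log scale the 50% interval is 0.83 ± 0.674 × 0.51 = [0.4860, 1.1740].
Exponentiate: [e^0.4860, e^1.1740] = [1.626, 3.235].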